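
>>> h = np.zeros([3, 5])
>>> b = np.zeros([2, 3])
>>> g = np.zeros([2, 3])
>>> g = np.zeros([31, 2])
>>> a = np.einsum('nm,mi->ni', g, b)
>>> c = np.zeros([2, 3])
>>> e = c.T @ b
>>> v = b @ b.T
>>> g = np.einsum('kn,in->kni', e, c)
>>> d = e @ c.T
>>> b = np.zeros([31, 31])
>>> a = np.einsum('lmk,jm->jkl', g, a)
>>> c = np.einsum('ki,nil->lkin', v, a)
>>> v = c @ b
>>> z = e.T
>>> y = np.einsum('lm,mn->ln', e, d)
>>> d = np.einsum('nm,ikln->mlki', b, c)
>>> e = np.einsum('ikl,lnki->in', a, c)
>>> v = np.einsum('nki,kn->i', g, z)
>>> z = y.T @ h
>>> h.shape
(3, 5)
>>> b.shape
(31, 31)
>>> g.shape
(3, 3, 2)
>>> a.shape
(31, 2, 3)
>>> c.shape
(3, 2, 2, 31)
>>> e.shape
(31, 2)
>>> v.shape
(2,)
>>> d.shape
(31, 2, 2, 3)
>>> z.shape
(2, 5)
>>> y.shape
(3, 2)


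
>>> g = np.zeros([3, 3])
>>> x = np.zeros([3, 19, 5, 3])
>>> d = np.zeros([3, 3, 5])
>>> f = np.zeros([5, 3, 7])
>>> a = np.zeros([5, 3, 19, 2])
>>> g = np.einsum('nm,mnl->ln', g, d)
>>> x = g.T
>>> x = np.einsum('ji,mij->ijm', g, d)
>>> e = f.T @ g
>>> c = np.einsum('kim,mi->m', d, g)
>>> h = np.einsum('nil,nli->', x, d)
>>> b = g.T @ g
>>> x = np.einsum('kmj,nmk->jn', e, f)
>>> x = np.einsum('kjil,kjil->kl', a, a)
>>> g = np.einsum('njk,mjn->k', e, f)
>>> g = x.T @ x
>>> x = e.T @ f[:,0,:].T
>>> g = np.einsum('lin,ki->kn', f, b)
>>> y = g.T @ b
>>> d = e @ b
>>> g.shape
(3, 7)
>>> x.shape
(3, 3, 5)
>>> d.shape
(7, 3, 3)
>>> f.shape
(5, 3, 7)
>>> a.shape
(5, 3, 19, 2)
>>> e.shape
(7, 3, 3)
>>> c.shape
(5,)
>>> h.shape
()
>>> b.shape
(3, 3)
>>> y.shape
(7, 3)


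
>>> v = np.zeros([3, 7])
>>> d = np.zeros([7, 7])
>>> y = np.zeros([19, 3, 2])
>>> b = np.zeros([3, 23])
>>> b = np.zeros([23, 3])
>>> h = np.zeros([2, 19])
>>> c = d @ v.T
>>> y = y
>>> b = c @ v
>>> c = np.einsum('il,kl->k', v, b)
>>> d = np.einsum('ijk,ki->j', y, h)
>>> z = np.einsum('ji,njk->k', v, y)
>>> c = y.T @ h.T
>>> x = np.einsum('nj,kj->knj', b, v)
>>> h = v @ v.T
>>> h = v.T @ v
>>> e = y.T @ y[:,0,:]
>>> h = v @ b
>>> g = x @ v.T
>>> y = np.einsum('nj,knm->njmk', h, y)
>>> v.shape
(3, 7)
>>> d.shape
(3,)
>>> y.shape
(3, 7, 2, 19)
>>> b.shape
(7, 7)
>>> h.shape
(3, 7)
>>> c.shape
(2, 3, 2)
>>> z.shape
(2,)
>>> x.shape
(3, 7, 7)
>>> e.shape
(2, 3, 2)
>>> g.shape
(3, 7, 3)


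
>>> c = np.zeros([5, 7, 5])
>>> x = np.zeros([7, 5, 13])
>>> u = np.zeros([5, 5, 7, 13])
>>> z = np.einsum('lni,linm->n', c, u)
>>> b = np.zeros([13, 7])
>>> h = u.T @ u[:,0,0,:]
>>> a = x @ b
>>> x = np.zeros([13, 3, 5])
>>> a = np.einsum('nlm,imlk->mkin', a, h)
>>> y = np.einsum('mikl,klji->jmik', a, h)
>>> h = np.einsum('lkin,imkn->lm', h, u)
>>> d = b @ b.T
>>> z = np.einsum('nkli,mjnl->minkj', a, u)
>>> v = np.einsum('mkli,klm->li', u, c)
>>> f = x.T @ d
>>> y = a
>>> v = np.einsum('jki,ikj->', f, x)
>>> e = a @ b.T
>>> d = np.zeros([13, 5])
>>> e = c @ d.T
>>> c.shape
(5, 7, 5)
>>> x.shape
(13, 3, 5)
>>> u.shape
(5, 5, 7, 13)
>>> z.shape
(5, 7, 7, 13, 5)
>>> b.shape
(13, 7)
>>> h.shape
(13, 5)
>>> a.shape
(7, 13, 13, 7)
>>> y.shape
(7, 13, 13, 7)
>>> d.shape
(13, 5)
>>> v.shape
()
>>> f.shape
(5, 3, 13)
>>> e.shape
(5, 7, 13)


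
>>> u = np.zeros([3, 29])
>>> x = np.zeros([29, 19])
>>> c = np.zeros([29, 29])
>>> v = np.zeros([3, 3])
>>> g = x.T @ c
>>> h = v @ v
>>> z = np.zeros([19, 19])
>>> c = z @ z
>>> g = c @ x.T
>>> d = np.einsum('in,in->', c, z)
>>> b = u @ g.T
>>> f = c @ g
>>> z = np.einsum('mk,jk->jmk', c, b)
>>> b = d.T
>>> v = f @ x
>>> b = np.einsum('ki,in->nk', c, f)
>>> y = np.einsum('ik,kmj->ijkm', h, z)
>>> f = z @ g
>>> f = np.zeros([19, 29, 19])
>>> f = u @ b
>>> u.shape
(3, 29)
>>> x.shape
(29, 19)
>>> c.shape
(19, 19)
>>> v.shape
(19, 19)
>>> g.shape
(19, 29)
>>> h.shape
(3, 3)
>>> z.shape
(3, 19, 19)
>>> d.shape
()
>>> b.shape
(29, 19)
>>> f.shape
(3, 19)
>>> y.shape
(3, 19, 3, 19)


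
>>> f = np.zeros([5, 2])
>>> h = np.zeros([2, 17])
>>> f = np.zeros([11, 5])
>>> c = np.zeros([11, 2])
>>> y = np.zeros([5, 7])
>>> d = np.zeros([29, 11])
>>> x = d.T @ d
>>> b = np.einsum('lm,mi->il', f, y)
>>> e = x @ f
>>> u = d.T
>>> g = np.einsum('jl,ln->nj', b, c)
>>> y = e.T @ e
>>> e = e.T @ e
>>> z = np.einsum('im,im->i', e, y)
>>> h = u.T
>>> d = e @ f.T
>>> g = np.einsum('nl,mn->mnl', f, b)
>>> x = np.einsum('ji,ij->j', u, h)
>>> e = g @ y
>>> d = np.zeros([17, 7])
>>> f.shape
(11, 5)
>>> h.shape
(29, 11)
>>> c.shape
(11, 2)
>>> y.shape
(5, 5)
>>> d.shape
(17, 7)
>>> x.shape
(11,)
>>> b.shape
(7, 11)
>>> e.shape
(7, 11, 5)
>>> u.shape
(11, 29)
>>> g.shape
(7, 11, 5)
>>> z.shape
(5,)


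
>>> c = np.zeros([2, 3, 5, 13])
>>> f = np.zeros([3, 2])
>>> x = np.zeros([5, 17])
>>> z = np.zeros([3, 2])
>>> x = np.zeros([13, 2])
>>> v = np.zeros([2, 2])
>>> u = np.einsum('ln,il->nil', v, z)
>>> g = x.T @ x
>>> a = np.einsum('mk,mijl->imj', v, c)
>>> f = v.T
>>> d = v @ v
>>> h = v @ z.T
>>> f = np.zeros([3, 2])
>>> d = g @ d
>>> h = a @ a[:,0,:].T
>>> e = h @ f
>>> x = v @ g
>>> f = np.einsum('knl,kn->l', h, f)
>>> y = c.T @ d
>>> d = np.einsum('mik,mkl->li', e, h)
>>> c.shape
(2, 3, 5, 13)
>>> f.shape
(3,)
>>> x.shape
(2, 2)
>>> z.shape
(3, 2)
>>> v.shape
(2, 2)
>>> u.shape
(2, 3, 2)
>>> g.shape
(2, 2)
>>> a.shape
(3, 2, 5)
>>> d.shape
(3, 2)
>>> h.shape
(3, 2, 3)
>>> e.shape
(3, 2, 2)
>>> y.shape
(13, 5, 3, 2)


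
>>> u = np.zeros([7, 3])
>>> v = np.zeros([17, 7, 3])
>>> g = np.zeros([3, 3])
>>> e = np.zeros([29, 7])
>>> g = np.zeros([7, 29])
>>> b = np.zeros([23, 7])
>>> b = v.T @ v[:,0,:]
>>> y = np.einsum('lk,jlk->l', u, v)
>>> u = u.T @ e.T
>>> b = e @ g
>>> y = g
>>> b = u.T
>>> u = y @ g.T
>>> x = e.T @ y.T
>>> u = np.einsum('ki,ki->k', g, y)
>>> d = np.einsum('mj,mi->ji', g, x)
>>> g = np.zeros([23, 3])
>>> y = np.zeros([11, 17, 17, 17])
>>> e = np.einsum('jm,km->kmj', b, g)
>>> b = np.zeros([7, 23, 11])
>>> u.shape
(7,)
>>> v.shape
(17, 7, 3)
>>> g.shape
(23, 3)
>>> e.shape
(23, 3, 29)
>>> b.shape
(7, 23, 11)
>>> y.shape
(11, 17, 17, 17)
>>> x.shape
(7, 7)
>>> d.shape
(29, 7)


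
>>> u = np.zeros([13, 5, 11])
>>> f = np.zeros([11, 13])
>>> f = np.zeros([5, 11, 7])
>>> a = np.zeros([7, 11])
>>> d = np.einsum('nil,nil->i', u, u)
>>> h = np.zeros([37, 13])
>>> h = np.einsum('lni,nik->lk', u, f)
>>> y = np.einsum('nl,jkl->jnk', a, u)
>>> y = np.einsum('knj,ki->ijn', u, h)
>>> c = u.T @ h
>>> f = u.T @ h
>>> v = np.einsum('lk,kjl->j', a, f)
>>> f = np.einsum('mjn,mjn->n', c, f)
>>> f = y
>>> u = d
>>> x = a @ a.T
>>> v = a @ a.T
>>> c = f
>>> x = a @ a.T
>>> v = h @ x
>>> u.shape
(5,)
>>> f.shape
(7, 11, 5)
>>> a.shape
(7, 11)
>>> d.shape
(5,)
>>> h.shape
(13, 7)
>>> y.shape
(7, 11, 5)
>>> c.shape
(7, 11, 5)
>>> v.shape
(13, 7)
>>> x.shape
(7, 7)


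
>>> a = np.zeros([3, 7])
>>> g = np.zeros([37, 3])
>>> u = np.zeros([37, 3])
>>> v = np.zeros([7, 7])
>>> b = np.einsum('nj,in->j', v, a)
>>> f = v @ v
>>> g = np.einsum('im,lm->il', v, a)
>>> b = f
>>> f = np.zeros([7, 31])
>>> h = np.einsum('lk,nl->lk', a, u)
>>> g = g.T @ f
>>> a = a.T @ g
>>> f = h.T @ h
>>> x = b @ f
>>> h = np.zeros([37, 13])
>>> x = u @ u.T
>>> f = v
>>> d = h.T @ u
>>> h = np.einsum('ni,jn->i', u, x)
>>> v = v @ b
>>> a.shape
(7, 31)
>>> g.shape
(3, 31)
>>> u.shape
(37, 3)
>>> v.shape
(7, 7)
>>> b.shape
(7, 7)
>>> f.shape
(7, 7)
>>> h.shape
(3,)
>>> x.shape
(37, 37)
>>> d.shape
(13, 3)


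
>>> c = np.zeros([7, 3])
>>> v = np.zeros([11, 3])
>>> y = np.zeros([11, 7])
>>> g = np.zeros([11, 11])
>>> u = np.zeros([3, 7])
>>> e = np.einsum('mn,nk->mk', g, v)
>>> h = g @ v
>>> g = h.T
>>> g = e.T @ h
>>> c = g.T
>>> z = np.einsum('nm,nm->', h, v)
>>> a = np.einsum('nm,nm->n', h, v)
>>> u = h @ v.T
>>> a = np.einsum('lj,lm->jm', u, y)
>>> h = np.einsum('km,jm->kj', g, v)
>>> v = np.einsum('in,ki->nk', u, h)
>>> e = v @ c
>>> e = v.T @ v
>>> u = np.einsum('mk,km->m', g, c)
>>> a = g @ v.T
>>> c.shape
(3, 3)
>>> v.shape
(11, 3)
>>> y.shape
(11, 7)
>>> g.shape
(3, 3)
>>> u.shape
(3,)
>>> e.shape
(3, 3)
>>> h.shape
(3, 11)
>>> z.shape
()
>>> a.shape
(3, 11)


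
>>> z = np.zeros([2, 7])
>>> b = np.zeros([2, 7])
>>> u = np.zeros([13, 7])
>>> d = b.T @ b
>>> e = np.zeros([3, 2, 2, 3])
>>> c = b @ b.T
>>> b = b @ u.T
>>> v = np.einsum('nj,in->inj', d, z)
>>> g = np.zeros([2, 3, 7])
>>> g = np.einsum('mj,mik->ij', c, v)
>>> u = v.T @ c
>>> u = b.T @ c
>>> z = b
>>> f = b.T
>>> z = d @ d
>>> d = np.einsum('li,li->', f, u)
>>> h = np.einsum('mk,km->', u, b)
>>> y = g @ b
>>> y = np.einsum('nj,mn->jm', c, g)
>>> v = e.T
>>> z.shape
(7, 7)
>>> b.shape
(2, 13)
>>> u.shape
(13, 2)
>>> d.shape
()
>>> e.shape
(3, 2, 2, 3)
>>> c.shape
(2, 2)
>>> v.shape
(3, 2, 2, 3)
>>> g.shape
(7, 2)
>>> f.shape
(13, 2)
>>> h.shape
()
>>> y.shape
(2, 7)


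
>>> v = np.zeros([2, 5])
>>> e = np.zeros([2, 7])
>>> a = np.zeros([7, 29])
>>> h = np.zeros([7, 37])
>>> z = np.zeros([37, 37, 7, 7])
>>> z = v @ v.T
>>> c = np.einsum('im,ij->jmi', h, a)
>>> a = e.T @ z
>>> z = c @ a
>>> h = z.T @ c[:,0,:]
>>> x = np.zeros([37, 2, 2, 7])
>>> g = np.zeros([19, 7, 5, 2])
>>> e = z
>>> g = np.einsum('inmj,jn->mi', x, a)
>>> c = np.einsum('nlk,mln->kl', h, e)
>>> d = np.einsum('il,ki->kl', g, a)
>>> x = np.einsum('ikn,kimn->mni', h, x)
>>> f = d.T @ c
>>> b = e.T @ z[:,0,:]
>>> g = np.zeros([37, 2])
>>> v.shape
(2, 5)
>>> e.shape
(29, 37, 2)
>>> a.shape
(7, 2)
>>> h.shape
(2, 37, 7)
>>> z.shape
(29, 37, 2)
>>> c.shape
(7, 37)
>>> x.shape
(2, 7, 2)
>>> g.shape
(37, 2)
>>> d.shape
(7, 37)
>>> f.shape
(37, 37)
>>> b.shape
(2, 37, 2)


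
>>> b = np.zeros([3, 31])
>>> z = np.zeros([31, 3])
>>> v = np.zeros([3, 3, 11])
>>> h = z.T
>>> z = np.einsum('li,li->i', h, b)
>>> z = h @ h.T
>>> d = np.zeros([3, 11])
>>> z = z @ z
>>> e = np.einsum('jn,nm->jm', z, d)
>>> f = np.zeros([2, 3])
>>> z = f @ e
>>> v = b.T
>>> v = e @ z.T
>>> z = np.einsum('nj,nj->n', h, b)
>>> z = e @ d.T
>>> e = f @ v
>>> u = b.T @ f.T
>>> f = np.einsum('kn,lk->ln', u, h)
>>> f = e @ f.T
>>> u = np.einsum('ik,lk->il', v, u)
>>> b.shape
(3, 31)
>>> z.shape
(3, 3)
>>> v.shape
(3, 2)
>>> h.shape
(3, 31)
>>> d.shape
(3, 11)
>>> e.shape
(2, 2)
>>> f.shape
(2, 3)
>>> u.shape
(3, 31)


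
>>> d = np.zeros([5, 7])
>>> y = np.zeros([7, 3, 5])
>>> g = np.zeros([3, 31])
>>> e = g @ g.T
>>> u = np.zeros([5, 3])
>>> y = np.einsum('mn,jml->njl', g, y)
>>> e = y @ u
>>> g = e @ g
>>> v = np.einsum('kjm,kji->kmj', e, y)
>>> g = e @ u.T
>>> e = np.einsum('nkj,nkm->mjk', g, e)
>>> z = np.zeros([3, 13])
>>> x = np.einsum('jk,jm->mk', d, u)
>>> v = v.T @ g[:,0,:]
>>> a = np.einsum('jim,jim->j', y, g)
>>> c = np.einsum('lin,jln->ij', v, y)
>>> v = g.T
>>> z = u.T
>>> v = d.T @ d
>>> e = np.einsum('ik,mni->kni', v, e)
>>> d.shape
(5, 7)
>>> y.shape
(31, 7, 5)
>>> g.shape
(31, 7, 5)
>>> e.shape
(7, 5, 7)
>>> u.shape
(5, 3)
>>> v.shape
(7, 7)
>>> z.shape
(3, 5)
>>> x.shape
(3, 7)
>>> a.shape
(31,)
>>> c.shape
(3, 31)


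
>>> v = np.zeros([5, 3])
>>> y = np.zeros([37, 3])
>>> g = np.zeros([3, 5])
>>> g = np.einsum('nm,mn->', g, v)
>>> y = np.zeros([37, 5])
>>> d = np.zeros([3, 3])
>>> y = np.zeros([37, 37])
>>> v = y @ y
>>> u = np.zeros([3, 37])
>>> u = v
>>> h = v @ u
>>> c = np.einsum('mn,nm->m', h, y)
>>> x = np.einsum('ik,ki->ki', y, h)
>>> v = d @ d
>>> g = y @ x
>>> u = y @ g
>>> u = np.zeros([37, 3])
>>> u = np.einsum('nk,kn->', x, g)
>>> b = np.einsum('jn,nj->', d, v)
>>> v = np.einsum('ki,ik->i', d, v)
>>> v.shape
(3,)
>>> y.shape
(37, 37)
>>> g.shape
(37, 37)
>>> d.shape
(3, 3)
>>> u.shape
()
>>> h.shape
(37, 37)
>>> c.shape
(37,)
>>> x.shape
(37, 37)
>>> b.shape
()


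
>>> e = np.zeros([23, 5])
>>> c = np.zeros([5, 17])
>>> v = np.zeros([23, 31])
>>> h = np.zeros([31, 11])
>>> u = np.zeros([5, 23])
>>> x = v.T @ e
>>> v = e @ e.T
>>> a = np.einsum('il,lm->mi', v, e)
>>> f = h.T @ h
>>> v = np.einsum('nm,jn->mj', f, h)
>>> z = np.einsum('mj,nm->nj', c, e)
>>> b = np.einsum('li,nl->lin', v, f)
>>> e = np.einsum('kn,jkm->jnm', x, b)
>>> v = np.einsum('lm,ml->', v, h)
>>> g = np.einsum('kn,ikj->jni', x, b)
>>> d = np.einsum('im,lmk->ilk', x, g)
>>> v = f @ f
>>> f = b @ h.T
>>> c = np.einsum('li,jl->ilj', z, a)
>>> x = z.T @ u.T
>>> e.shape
(11, 5, 11)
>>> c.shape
(17, 23, 5)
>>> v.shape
(11, 11)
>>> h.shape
(31, 11)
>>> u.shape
(5, 23)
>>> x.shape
(17, 5)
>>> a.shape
(5, 23)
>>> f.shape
(11, 31, 31)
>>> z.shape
(23, 17)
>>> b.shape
(11, 31, 11)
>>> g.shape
(11, 5, 11)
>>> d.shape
(31, 11, 11)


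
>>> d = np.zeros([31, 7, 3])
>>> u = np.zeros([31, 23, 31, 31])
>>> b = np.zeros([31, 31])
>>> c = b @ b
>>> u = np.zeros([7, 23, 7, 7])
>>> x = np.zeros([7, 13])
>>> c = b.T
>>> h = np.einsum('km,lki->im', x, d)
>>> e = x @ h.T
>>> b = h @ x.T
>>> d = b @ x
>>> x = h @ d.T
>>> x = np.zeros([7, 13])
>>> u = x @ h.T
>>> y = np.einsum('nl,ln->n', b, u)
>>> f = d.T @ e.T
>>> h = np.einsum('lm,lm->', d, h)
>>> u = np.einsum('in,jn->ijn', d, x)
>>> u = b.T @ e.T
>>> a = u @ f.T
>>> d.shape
(3, 13)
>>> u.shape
(7, 7)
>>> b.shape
(3, 7)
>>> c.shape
(31, 31)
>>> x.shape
(7, 13)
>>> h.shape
()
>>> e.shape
(7, 3)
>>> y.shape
(3,)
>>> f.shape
(13, 7)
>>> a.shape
(7, 13)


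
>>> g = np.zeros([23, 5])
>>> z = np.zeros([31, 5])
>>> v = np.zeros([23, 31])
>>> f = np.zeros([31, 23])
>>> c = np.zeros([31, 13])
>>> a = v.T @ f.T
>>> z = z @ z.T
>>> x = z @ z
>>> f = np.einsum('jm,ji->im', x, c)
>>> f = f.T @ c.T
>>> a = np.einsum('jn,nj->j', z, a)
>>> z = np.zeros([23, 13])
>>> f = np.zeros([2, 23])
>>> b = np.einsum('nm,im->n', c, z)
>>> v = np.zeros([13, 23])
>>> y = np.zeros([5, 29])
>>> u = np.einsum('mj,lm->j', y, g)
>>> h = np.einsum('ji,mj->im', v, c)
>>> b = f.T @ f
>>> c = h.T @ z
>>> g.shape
(23, 5)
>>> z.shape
(23, 13)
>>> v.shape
(13, 23)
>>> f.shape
(2, 23)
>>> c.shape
(31, 13)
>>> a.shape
(31,)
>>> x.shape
(31, 31)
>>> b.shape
(23, 23)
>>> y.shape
(5, 29)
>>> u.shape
(29,)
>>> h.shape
(23, 31)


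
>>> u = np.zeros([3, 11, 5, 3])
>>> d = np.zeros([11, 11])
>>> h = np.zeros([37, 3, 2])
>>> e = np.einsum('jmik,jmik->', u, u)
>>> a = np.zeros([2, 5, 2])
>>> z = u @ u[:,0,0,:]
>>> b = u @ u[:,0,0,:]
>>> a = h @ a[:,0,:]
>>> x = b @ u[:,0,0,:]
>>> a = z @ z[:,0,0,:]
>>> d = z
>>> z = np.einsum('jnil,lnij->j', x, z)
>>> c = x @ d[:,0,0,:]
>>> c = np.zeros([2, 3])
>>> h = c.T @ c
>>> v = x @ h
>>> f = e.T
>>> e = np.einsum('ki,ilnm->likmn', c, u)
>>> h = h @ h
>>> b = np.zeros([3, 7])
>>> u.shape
(3, 11, 5, 3)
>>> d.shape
(3, 11, 5, 3)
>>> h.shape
(3, 3)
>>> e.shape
(11, 3, 2, 3, 5)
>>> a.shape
(3, 11, 5, 3)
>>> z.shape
(3,)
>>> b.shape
(3, 7)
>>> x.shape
(3, 11, 5, 3)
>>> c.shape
(2, 3)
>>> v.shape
(3, 11, 5, 3)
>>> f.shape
()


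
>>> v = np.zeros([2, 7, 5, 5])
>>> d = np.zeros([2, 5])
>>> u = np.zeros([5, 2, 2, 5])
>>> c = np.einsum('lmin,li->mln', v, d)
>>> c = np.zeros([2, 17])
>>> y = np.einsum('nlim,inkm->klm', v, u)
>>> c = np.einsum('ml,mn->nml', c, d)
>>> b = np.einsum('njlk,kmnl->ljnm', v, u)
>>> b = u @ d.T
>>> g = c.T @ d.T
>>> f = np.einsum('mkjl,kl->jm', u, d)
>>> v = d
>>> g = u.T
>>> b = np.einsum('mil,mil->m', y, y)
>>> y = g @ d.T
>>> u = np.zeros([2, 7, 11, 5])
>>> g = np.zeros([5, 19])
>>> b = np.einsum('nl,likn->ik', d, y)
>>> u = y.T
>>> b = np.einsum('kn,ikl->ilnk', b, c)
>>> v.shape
(2, 5)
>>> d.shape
(2, 5)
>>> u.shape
(2, 2, 2, 5)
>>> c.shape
(5, 2, 17)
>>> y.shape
(5, 2, 2, 2)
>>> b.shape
(5, 17, 2, 2)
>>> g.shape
(5, 19)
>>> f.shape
(2, 5)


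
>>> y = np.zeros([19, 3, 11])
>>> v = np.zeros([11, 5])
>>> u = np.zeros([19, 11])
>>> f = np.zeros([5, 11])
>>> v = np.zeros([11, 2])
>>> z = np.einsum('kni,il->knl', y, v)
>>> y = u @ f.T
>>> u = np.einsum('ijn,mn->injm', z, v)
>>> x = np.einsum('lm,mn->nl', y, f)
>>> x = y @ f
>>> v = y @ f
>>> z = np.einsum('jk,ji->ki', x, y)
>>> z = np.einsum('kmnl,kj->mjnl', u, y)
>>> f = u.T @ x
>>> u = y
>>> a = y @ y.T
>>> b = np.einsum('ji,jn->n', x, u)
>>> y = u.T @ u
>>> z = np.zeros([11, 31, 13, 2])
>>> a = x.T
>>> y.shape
(5, 5)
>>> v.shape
(19, 11)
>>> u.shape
(19, 5)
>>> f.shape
(11, 3, 2, 11)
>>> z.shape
(11, 31, 13, 2)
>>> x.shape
(19, 11)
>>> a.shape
(11, 19)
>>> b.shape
(5,)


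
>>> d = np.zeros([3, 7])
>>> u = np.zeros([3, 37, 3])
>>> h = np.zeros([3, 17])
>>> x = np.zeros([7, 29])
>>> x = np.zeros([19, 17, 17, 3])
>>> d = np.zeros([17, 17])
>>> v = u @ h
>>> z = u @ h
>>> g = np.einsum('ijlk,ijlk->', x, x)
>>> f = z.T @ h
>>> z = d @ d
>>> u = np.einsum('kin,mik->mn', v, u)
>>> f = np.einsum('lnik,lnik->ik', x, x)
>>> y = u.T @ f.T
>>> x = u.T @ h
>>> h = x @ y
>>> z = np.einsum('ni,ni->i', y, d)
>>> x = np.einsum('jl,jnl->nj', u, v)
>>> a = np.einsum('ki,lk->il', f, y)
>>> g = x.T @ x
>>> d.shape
(17, 17)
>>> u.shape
(3, 17)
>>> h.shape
(17, 17)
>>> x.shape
(37, 3)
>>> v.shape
(3, 37, 17)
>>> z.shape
(17,)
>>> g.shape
(3, 3)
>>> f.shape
(17, 3)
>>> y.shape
(17, 17)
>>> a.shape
(3, 17)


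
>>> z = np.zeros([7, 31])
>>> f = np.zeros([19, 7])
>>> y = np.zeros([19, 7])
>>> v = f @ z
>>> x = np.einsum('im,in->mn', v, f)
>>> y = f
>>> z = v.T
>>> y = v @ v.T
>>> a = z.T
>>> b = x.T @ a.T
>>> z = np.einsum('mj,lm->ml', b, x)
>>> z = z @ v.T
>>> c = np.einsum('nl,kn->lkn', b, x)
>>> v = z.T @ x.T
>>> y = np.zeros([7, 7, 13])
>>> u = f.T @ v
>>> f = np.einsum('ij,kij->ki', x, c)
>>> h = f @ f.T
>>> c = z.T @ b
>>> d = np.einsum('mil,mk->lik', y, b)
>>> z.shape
(7, 19)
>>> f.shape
(19, 31)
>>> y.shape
(7, 7, 13)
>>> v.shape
(19, 31)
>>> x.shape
(31, 7)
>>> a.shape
(19, 31)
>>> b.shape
(7, 19)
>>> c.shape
(19, 19)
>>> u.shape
(7, 31)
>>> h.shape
(19, 19)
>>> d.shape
(13, 7, 19)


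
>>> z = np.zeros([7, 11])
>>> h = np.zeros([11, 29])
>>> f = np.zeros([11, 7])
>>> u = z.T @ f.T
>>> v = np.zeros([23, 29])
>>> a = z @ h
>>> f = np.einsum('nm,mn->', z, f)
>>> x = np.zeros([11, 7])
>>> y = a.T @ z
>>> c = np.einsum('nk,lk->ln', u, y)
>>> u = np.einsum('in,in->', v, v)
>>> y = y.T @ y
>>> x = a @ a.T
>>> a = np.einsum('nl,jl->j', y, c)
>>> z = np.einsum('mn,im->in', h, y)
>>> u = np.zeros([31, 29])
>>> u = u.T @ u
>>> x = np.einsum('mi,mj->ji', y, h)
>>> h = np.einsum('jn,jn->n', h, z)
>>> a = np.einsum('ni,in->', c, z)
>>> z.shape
(11, 29)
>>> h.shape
(29,)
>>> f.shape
()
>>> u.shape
(29, 29)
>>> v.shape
(23, 29)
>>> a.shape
()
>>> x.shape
(29, 11)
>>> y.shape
(11, 11)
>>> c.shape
(29, 11)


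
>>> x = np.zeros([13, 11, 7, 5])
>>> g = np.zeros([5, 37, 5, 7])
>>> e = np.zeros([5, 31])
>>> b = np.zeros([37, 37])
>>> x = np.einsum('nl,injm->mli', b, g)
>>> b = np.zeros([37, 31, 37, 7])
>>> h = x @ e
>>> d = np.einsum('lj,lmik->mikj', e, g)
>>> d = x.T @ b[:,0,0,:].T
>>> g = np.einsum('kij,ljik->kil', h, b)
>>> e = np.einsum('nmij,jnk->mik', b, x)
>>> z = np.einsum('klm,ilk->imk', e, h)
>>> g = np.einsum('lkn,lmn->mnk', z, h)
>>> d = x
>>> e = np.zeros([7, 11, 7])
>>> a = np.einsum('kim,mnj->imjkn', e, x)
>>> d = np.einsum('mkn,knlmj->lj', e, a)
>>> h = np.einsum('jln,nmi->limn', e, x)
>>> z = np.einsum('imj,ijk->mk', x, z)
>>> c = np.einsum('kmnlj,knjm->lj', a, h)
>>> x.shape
(7, 37, 5)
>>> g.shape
(37, 31, 5)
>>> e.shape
(7, 11, 7)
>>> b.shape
(37, 31, 37, 7)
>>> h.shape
(11, 5, 37, 7)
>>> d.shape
(5, 37)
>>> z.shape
(37, 31)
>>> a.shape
(11, 7, 5, 7, 37)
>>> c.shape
(7, 37)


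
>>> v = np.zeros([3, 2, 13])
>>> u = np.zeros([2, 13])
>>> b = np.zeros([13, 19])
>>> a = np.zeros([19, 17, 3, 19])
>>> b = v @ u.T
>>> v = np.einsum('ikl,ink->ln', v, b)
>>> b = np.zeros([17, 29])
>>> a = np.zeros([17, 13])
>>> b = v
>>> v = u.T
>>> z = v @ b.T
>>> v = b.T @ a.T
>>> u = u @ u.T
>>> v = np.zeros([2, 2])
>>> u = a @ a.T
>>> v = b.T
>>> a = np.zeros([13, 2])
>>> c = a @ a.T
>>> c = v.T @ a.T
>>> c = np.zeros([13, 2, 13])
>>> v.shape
(2, 13)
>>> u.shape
(17, 17)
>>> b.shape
(13, 2)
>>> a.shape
(13, 2)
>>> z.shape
(13, 13)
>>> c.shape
(13, 2, 13)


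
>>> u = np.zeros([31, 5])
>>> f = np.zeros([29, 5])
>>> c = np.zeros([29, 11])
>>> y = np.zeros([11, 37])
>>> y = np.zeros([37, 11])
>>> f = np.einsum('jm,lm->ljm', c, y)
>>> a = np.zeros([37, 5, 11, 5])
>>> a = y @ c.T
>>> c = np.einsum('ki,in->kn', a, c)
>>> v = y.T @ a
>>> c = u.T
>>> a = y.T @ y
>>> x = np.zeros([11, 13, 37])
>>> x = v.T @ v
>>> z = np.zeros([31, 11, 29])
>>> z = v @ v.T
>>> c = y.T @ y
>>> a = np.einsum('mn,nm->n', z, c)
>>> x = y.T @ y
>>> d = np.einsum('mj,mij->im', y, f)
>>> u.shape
(31, 5)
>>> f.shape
(37, 29, 11)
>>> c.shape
(11, 11)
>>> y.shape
(37, 11)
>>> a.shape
(11,)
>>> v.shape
(11, 29)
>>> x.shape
(11, 11)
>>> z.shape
(11, 11)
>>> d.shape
(29, 37)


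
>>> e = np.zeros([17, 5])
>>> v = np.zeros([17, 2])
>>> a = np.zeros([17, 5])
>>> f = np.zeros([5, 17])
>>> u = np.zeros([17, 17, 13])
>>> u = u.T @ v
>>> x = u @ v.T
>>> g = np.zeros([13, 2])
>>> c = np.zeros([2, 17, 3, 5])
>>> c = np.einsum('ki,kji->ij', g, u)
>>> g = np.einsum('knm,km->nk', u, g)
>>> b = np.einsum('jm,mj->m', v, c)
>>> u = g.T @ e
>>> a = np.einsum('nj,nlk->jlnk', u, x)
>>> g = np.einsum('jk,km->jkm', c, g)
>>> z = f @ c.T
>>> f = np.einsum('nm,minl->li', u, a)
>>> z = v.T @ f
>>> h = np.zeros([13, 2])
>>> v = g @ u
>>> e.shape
(17, 5)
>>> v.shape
(2, 17, 5)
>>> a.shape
(5, 17, 13, 17)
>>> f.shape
(17, 17)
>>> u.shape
(13, 5)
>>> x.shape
(13, 17, 17)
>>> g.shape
(2, 17, 13)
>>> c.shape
(2, 17)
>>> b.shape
(2,)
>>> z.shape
(2, 17)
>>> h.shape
(13, 2)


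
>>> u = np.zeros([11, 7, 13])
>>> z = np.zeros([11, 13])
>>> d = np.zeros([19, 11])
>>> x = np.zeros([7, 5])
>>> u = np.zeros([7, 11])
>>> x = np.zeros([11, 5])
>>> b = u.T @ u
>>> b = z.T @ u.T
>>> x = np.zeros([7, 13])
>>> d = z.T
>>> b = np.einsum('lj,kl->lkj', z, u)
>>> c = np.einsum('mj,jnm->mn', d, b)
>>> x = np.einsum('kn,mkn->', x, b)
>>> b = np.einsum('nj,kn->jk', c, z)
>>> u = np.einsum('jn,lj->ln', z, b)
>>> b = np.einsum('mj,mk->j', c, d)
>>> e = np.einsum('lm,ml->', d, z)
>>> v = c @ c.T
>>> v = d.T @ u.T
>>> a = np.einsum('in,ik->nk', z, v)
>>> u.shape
(7, 13)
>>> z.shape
(11, 13)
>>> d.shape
(13, 11)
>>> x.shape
()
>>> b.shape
(7,)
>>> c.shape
(13, 7)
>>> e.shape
()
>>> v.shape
(11, 7)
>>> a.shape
(13, 7)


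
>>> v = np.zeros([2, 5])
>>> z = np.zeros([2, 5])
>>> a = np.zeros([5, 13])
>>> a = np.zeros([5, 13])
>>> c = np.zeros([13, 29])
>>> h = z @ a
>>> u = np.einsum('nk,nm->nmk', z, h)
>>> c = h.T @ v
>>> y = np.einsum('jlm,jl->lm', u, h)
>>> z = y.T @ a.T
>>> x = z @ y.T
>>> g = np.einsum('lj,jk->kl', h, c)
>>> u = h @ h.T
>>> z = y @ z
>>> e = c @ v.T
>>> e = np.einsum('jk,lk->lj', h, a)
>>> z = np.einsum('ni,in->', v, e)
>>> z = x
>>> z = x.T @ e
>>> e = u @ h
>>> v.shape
(2, 5)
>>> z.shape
(13, 2)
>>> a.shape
(5, 13)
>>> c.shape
(13, 5)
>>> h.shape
(2, 13)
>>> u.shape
(2, 2)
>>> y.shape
(13, 5)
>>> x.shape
(5, 13)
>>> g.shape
(5, 2)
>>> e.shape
(2, 13)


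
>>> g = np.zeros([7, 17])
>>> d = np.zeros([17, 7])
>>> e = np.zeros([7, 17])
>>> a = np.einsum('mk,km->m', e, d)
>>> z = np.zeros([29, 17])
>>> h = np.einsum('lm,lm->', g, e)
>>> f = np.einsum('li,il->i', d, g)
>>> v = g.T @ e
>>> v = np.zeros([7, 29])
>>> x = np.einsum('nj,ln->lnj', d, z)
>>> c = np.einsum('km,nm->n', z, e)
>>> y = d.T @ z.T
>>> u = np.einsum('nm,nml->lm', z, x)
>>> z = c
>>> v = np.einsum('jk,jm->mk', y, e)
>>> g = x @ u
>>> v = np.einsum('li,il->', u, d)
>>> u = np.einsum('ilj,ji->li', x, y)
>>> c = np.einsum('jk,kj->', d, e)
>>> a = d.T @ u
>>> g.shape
(29, 17, 17)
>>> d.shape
(17, 7)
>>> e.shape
(7, 17)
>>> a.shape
(7, 29)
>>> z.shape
(7,)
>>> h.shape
()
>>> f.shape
(7,)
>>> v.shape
()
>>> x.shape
(29, 17, 7)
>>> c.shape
()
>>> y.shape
(7, 29)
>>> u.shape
(17, 29)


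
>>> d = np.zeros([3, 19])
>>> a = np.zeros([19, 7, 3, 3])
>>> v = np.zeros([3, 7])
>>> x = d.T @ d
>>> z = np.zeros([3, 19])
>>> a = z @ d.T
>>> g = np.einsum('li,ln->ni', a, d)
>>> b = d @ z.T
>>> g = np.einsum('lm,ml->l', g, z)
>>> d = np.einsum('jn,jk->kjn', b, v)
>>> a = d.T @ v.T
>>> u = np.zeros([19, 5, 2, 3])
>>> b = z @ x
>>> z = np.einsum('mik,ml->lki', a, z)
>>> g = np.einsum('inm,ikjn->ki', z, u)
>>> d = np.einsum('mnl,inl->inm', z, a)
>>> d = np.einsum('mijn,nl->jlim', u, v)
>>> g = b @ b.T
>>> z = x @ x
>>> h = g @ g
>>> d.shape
(2, 7, 5, 19)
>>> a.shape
(3, 3, 3)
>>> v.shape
(3, 7)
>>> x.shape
(19, 19)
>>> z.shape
(19, 19)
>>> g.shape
(3, 3)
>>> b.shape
(3, 19)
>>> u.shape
(19, 5, 2, 3)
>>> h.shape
(3, 3)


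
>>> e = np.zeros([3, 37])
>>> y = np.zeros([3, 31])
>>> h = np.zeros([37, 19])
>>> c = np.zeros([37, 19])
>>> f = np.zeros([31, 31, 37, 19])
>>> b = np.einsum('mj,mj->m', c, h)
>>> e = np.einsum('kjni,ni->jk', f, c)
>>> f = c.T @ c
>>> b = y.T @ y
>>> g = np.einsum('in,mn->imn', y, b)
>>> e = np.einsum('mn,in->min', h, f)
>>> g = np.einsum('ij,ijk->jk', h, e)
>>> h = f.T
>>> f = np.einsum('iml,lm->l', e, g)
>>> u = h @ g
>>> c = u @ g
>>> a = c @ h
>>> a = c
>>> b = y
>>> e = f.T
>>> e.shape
(19,)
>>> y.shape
(3, 31)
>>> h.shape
(19, 19)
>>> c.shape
(19, 19)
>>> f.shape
(19,)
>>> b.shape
(3, 31)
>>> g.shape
(19, 19)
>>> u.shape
(19, 19)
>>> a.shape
(19, 19)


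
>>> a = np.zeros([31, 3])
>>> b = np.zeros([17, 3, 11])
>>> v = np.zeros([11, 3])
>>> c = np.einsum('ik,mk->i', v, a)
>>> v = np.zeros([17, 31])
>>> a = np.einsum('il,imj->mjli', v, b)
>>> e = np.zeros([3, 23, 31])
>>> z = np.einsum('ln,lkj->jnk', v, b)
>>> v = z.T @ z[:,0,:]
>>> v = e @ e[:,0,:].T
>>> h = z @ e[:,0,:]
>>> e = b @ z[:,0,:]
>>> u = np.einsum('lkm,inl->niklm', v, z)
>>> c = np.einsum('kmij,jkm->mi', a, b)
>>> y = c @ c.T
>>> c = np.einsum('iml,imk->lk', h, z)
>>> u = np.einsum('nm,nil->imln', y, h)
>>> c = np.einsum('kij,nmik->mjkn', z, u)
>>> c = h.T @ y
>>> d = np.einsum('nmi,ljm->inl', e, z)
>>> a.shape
(3, 11, 31, 17)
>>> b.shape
(17, 3, 11)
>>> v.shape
(3, 23, 3)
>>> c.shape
(31, 31, 11)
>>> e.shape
(17, 3, 3)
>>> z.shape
(11, 31, 3)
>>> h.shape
(11, 31, 31)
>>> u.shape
(31, 11, 31, 11)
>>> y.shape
(11, 11)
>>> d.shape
(3, 17, 11)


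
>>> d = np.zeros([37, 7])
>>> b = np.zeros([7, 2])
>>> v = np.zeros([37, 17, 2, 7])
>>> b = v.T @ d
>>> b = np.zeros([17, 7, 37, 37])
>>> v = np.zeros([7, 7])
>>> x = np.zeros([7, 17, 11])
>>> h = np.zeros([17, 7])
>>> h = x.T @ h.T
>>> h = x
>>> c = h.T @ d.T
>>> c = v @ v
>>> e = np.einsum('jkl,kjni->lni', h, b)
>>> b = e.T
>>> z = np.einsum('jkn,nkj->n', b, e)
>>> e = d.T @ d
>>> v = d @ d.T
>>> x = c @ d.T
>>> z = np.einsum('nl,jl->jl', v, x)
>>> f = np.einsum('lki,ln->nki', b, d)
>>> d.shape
(37, 7)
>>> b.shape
(37, 37, 11)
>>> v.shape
(37, 37)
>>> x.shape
(7, 37)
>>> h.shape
(7, 17, 11)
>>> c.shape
(7, 7)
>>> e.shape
(7, 7)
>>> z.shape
(7, 37)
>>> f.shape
(7, 37, 11)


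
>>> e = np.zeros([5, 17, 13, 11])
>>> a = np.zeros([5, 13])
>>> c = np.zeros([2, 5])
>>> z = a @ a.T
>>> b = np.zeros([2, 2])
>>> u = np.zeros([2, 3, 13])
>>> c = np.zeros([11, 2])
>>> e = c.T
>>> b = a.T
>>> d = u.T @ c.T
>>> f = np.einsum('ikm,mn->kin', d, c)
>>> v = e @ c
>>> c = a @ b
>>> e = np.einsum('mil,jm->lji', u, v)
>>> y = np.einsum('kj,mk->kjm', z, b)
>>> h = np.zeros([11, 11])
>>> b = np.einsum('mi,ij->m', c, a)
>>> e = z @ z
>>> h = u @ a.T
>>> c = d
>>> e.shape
(5, 5)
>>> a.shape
(5, 13)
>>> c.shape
(13, 3, 11)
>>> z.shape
(5, 5)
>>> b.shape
(5,)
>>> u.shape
(2, 3, 13)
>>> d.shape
(13, 3, 11)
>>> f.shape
(3, 13, 2)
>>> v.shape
(2, 2)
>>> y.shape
(5, 5, 13)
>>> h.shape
(2, 3, 5)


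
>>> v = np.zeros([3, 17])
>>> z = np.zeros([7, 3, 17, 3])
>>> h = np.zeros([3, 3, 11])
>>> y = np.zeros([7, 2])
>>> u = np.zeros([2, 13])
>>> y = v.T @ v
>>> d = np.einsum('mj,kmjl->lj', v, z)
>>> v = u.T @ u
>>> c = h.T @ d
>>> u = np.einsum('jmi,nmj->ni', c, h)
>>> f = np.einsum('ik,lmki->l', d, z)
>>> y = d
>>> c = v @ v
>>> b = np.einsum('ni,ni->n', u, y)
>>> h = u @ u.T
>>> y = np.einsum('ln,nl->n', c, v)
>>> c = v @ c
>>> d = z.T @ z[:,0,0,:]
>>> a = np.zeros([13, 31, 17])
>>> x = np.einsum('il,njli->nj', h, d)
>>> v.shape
(13, 13)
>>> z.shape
(7, 3, 17, 3)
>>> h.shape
(3, 3)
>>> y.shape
(13,)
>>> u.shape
(3, 17)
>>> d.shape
(3, 17, 3, 3)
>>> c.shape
(13, 13)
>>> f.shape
(7,)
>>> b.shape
(3,)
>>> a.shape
(13, 31, 17)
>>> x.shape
(3, 17)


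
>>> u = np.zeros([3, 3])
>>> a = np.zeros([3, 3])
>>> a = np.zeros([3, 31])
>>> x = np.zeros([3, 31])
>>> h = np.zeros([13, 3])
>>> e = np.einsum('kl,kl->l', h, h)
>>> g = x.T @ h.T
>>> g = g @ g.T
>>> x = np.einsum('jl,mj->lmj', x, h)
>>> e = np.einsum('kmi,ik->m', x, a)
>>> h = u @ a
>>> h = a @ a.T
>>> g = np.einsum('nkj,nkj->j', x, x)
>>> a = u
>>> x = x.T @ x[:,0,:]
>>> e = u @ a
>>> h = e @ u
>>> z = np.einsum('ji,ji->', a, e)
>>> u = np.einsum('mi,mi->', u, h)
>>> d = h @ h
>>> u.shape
()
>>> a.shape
(3, 3)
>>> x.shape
(3, 13, 3)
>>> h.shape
(3, 3)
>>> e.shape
(3, 3)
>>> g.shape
(3,)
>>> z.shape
()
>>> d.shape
(3, 3)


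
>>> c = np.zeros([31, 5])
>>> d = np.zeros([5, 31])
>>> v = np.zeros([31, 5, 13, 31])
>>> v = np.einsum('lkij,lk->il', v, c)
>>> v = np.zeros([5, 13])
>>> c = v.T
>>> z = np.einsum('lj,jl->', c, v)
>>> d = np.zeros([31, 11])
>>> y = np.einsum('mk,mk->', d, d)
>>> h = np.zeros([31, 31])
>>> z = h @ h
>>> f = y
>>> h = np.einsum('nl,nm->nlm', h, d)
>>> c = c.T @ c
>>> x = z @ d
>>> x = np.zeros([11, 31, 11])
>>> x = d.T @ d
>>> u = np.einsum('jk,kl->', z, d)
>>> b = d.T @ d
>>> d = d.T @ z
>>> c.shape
(5, 5)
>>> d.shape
(11, 31)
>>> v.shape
(5, 13)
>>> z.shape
(31, 31)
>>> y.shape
()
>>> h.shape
(31, 31, 11)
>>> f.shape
()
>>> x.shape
(11, 11)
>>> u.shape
()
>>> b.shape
(11, 11)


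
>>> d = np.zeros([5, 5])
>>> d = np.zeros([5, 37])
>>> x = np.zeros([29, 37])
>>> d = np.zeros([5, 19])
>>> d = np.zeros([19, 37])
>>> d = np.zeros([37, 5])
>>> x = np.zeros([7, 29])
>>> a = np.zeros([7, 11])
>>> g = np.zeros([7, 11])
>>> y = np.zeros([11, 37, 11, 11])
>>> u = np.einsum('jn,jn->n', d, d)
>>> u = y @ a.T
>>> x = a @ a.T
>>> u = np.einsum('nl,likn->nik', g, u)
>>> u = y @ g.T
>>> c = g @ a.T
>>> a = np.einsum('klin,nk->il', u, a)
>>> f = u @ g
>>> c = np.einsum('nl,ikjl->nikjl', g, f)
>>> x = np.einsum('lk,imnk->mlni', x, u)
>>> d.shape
(37, 5)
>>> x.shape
(37, 7, 11, 11)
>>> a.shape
(11, 37)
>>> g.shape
(7, 11)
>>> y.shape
(11, 37, 11, 11)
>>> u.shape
(11, 37, 11, 7)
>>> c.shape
(7, 11, 37, 11, 11)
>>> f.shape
(11, 37, 11, 11)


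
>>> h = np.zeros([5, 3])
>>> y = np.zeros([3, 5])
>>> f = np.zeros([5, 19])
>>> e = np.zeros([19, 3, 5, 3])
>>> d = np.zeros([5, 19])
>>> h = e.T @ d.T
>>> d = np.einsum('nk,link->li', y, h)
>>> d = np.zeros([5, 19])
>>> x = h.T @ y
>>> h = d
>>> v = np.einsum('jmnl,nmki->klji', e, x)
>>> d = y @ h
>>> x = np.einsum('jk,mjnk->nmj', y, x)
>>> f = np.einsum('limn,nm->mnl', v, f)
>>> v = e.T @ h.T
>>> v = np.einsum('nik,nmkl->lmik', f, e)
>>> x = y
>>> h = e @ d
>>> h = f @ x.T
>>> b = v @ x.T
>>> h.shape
(19, 5, 3)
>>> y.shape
(3, 5)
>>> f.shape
(19, 5, 5)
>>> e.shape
(19, 3, 5, 3)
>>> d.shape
(3, 19)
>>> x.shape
(3, 5)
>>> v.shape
(3, 3, 5, 5)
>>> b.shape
(3, 3, 5, 3)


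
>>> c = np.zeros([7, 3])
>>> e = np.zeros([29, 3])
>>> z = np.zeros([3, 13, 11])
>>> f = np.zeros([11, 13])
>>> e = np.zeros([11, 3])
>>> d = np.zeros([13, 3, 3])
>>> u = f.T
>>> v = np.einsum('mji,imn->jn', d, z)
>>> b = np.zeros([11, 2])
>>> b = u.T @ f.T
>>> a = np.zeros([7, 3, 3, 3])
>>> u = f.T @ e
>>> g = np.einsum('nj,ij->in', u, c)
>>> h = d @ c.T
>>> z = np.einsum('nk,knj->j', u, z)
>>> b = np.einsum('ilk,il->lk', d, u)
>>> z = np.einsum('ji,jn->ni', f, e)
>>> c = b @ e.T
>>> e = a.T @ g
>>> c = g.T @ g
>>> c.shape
(13, 13)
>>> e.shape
(3, 3, 3, 13)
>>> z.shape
(3, 13)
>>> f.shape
(11, 13)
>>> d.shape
(13, 3, 3)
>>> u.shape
(13, 3)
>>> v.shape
(3, 11)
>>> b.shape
(3, 3)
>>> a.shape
(7, 3, 3, 3)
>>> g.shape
(7, 13)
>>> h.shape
(13, 3, 7)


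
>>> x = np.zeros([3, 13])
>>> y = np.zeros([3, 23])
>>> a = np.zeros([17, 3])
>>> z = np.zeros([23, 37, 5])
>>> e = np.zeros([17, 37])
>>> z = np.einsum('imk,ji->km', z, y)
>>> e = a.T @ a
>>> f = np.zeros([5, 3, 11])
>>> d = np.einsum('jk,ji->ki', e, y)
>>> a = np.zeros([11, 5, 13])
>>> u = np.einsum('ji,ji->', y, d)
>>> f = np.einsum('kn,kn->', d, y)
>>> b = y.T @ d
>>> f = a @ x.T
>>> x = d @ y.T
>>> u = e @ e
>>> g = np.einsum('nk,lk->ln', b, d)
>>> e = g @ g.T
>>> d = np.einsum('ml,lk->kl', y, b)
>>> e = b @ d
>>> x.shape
(3, 3)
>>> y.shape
(3, 23)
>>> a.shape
(11, 5, 13)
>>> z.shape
(5, 37)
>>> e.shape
(23, 23)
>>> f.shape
(11, 5, 3)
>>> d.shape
(23, 23)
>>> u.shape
(3, 3)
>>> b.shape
(23, 23)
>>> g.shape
(3, 23)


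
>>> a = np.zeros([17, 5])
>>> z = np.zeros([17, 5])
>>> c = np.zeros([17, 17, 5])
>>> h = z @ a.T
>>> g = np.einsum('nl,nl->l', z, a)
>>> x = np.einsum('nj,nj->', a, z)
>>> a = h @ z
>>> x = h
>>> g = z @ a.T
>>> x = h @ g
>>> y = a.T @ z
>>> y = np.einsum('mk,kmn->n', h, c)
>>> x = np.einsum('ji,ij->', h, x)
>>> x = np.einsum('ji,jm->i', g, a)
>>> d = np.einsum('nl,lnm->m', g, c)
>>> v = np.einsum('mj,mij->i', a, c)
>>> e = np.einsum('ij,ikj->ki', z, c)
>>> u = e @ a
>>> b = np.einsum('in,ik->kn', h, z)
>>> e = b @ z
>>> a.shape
(17, 5)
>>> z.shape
(17, 5)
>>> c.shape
(17, 17, 5)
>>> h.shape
(17, 17)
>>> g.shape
(17, 17)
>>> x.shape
(17,)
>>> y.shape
(5,)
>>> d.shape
(5,)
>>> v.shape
(17,)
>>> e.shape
(5, 5)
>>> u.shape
(17, 5)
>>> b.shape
(5, 17)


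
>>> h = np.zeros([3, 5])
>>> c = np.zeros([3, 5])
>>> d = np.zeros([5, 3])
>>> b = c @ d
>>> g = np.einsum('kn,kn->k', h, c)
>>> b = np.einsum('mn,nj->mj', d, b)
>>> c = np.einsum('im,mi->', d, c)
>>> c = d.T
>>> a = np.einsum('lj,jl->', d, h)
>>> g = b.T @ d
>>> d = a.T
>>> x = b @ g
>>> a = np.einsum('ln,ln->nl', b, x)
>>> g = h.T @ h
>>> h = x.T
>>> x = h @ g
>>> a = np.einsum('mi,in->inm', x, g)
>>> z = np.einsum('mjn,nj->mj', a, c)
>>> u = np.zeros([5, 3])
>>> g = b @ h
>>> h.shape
(3, 5)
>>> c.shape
(3, 5)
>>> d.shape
()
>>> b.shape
(5, 3)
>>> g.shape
(5, 5)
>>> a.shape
(5, 5, 3)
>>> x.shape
(3, 5)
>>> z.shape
(5, 5)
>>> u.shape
(5, 3)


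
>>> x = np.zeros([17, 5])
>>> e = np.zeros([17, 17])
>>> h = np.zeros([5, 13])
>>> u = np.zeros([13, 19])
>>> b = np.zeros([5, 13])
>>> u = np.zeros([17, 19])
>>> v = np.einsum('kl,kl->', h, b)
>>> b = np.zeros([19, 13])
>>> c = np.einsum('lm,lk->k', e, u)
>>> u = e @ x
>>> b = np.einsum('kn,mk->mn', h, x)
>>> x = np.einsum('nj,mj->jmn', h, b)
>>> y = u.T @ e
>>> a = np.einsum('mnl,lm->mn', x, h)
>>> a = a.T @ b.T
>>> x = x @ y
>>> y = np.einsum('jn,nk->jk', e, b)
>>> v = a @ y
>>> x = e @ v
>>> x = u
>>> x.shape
(17, 5)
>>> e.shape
(17, 17)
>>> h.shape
(5, 13)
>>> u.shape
(17, 5)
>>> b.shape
(17, 13)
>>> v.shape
(17, 13)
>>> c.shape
(19,)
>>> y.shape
(17, 13)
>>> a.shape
(17, 17)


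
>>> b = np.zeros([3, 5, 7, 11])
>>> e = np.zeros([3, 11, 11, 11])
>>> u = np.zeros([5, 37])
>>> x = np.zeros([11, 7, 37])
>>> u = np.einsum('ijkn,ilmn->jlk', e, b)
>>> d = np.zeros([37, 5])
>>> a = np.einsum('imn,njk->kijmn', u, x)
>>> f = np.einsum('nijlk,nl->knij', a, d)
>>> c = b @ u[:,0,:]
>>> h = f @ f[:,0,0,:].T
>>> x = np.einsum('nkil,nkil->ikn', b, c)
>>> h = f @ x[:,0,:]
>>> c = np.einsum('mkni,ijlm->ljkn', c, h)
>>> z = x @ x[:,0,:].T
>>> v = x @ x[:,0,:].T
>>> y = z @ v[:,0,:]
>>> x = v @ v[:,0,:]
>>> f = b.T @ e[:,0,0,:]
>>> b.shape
(3, 5, 7, 11)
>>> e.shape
(3, 11, 11, 11)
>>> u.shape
(11, 5, 11)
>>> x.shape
(7, 5, 7)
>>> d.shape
(37, 5)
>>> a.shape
(37, 11, 7, 5, 11)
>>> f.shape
(11, 7, 5, 11)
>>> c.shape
(11, 37, 5, 7)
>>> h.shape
(11, 37, 11, 3)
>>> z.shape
(7, 5, 7)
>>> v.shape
(7, 5, 7)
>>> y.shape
(7, 5, 7)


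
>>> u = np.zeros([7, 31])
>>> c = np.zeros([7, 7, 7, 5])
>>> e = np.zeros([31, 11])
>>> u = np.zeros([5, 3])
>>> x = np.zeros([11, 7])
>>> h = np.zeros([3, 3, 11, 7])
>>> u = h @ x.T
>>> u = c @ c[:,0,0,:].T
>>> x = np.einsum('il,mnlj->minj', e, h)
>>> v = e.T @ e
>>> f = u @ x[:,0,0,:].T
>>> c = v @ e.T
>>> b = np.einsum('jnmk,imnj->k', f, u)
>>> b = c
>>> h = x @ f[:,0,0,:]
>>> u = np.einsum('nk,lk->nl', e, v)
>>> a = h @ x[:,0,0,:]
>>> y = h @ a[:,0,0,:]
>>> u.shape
(31, 11)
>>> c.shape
(11, 31)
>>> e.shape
(31, 11)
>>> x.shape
(3, 31, 3, 7)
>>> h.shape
(3, 31, 3, 3)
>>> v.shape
(11, 11)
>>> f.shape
(7, 7, 7, 3)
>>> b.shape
(11, 31)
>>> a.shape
(3, 31, 3, 7)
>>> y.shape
(3, 31, 3, 7)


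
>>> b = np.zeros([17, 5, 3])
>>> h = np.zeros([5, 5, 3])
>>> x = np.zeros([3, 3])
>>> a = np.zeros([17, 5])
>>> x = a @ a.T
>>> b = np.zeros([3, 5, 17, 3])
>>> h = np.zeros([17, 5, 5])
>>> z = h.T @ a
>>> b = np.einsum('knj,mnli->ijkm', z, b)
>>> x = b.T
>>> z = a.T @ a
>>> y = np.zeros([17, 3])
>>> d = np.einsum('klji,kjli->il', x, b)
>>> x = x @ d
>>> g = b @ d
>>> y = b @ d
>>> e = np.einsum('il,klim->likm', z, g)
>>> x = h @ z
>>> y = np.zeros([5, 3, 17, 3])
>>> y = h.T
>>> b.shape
(3, 5, 5, 3)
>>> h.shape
(17, 5, 5)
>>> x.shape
(17, 5, 5)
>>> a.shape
(17, 5)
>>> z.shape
(5, 5)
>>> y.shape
(5, 5, 17)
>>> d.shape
(3, 5)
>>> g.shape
(3, 5, 5, 5)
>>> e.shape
(5, 5, 3, 5)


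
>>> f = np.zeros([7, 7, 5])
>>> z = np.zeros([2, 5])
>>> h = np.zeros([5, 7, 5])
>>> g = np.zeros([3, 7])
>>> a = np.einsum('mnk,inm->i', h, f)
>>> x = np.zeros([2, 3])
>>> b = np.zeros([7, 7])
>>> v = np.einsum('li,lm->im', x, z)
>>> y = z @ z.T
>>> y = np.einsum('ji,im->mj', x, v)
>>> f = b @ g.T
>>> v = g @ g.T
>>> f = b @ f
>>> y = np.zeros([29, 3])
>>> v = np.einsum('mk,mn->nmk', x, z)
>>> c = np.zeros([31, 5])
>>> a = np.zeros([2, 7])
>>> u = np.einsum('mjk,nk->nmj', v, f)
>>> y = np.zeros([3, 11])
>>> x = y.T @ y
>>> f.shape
(7, 3)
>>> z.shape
(2, 5)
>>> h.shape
(5, 7, 5)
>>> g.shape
(3, 7)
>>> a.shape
(2, 7)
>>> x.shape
(11, 11)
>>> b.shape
(7, 7)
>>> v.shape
(5, 2, 3)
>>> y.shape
(3, 11)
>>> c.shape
(31, 5)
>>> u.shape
(7, 5, 2)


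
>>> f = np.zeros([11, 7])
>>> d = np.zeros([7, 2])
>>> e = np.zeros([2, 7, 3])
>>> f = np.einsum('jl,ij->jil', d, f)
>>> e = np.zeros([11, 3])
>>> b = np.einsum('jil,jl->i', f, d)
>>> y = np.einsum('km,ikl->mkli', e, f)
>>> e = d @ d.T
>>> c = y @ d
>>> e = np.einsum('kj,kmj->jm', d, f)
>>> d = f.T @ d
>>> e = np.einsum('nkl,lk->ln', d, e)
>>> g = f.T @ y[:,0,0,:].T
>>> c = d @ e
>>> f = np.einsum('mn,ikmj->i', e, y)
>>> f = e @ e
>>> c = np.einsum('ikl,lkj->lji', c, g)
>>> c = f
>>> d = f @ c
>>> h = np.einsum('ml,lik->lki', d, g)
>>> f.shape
(2, 2)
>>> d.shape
(2, 2)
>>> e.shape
(2, 2)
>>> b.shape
(11,)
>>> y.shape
(3, 11, 2, 7)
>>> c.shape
(2, 2)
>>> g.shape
(2, 11, 3)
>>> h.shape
(2, 3, 11)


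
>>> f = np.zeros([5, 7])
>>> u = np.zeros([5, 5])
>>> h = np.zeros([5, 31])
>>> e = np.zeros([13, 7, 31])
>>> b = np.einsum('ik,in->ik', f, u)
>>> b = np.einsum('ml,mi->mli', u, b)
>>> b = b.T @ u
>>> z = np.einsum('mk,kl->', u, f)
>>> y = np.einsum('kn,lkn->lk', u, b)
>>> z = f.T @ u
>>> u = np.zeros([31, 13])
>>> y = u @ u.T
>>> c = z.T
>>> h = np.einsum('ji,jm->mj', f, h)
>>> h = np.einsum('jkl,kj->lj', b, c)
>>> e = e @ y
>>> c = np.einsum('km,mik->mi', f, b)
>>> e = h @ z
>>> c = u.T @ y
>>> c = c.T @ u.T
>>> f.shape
(5, 7)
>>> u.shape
(31, 13)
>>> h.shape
(5, 7)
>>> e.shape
(5, 5)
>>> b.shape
(7, 5, 5)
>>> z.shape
(7, 5)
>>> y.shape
(31, 31)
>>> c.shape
(31, 31)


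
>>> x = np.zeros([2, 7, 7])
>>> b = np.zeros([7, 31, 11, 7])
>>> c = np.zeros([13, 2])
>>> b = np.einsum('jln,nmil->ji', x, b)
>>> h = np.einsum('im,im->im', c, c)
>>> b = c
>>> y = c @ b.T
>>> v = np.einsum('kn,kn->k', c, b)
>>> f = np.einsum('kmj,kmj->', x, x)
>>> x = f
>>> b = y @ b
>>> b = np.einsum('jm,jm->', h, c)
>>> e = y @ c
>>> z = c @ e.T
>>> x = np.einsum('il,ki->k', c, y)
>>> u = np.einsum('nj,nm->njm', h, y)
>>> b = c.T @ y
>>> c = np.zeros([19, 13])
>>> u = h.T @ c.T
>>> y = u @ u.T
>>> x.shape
(13,)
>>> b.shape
(2, 13)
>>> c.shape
(19, 13)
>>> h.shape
(13, 2)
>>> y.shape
(2, 2)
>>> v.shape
(13,)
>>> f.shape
()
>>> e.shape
(13, 2)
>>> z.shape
(13, 13)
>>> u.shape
(2, 19)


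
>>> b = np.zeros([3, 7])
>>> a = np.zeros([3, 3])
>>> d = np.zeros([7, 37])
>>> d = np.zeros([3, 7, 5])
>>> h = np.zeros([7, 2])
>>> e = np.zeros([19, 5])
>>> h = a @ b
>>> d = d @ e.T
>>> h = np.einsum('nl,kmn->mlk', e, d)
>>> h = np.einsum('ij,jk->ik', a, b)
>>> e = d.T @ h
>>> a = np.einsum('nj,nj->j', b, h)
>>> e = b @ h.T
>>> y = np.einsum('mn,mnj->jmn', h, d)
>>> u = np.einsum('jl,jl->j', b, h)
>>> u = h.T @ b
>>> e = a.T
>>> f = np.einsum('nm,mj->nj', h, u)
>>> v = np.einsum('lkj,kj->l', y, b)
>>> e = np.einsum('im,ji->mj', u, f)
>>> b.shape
(3, 7)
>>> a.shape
(7,)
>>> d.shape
(3, 7, 19)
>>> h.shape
(3, 7)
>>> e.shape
(7, 3)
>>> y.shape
(19, 3, 7)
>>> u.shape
(7, 7)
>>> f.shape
(3, 7)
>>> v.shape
(19,)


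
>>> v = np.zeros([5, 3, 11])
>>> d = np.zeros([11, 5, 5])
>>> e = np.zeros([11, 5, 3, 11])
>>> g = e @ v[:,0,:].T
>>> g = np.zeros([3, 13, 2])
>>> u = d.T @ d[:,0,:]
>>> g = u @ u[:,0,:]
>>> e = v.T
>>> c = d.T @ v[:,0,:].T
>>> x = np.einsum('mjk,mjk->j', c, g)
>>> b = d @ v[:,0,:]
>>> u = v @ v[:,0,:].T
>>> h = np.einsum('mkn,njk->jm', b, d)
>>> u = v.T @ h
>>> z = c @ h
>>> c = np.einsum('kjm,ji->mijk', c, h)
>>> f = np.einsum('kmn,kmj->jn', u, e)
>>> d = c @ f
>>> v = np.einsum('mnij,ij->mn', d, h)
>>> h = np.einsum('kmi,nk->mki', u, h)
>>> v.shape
(5, 11)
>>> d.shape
(5, 11, 5, 11)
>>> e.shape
(11, 3, 5)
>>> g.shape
(5, 5, 5)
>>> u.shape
(11, 3, 11)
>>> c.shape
(5, 11, 5, 5)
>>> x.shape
(5,)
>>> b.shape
(11, 5, 11)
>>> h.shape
(3, 11, 11)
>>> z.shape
(5, 5, 11)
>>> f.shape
(5, 11)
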